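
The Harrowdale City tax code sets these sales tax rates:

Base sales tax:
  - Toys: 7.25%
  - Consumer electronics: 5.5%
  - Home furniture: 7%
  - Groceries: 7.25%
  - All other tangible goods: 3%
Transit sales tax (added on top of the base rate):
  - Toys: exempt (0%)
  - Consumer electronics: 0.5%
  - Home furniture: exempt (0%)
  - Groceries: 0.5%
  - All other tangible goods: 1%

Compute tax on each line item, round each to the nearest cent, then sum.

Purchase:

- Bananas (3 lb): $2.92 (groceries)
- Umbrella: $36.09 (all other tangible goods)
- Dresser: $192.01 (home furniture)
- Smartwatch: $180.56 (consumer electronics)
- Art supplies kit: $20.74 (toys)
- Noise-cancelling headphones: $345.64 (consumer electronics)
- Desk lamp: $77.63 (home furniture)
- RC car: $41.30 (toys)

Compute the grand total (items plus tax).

Bananas (3 lb) $2.92: groceries → 7.25% + 0.5% transit = 7.75% → $0.23
Umbrella $36.09: all other tangible goods → 3% + 1% transit = 4% → $1.44
Dresser $192.01: home furniture → 7% + 0% transit = 7% → $13.44
Smartwatch $180.56: consumer electronics → 5.5% + 0.5% transit = 6% → $10.83
Art supplies kit $20.74: toys → 7.25% + 0% transit = 7.25% → $1.50
Noise-cancelling headphones $345.64: consumer electronics → 5.5% + 0.5% transit = 6% → $20.74
Desk lamp $77.63: home furniture → 7% + 0% transit = 7% → $5.43
RC car $41.30: toys → 7.25% + 0% transit = 7.25% → $2.99
Subtotal = $896.89; tax = $56.60; total due = $953.49

$953.49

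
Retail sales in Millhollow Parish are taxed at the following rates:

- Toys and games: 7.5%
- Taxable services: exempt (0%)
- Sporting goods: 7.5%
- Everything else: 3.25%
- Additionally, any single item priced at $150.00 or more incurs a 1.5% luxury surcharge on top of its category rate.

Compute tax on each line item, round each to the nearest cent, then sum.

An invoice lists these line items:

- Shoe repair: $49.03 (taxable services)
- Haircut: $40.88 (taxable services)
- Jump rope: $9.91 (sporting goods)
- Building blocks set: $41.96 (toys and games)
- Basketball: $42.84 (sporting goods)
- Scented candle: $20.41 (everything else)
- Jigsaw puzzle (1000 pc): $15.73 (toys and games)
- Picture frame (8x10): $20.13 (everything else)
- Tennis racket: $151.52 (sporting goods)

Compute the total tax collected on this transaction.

$23.23

Shoe repair $49.03: taxable services → 0% → $0.00
Haircut $40.88: taxable services → 0% → $0.00
Jump rope $9.91: sporting goods → 7.5% → $0.74
Building blocks set $41.96: toys and games → 7.5% → $3.15
Basketball $42.84: sporting goods → 7.5% → $3.21
Scented candle $20.41: everything else → 3.25% → $0.66
Jigsaw puzzle (1000 pc) $15.73: toys and games → 7.5% → $1.18
Picture frame (8x10) $20.13: everything else → 3.25% → $0.65
Tennis racket $151.52: sporting goods → 7.5% + 1.5% surcharge = 9% → $13.64
Total tax = $0.74 + $3.15 + $3.21 + $0.66 + $1.18 + $0.65 + $13.64 = $23.23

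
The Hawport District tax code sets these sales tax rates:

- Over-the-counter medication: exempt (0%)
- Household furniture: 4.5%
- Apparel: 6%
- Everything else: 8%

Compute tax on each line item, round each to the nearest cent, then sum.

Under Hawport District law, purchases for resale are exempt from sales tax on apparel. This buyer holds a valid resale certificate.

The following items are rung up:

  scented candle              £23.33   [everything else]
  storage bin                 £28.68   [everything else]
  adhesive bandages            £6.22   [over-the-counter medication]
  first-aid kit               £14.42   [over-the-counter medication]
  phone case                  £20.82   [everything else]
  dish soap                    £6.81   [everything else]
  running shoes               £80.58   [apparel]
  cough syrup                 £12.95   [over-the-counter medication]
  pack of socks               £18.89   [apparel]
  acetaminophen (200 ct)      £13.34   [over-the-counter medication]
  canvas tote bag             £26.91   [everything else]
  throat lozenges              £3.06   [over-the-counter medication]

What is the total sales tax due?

Scented candle £23.33: everything else → 8% → £1.87
Storage bin £28.68: everything else → 8% → £2.29
Adhesive bandages £6.22: over-the-counter medication → 0% → £0.00
First-aid kit £14.42: over-the-counter medication → 0% → £0.00
Phone case £20.82: everything else → 8% → £1.67
Dish soap £6.81: everything else → 8% → £0.54
Running shoes £80.58: apparel, buyer-exempt → 0% → £0.00
Cough syrup £12.95: over-the-counter medication → 0% → £0.00
Pack of socks £18.89: apparel, buyer-exempt → 0% → £0.00
Acetaminophen (200 ct) £13.34: over-the-counter medication → 0% → £0.00
Canvas tote bag £26.91: everything else → 8% → £2.15
Throat lozenges £3.06: over-the-counter medication → 0% → £0.00
Total tax = £1.87 + £2.29 + £1.67 + £0.54 + £2.15 = £8.52

£8.52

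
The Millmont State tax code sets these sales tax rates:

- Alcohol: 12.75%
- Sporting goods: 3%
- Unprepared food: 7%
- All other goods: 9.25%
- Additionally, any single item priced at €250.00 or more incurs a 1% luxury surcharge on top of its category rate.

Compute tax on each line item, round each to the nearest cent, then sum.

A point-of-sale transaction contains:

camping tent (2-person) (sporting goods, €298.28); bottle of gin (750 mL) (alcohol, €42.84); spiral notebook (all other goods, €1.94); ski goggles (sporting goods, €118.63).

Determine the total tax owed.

Camping tent (2-person) €298.28: sporting goods → 3% + 1% surcharge = 4% → €11.93
Bottle of gin (750 mL) €42.84: alcohol → 12.75% → €5.46
Spiral notebook €1.94: all other goods → 9.25% → €0.18
Ski goggles €118.63: sporting goods → 3% → €3.56
Total tax = €11.93 + €5.46 + €0.18 + €3.56 = €21.13

€21.13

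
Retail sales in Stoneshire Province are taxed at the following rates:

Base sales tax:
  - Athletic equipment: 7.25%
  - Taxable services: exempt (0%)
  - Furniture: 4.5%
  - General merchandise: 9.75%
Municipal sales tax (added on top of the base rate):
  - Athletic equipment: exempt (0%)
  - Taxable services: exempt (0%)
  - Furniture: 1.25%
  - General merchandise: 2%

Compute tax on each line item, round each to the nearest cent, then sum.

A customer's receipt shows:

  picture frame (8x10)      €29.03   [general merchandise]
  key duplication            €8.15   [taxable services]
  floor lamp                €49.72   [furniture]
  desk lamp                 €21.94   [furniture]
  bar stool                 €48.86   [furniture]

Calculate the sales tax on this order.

€10.34

Picture frame (8x10) €29.03: general merchandise → 9.75% + 2% municipal = 11.75% → €3.41
Key duplication €8.15: taxable services → 0% + 0% municipal = 0% → €0.00
Floor lamp €49.72: furniture → 4.5% + 1.25% municipal = 5.75% → €2.86
Desk lamp €21.94: furniture → 4.5% + 1.25% municipal = 5.75% → €1.26
Bar stool €48.86: furniture → 4.5% + 1.25% municipal = 5.75% → €2.81
Total tax = €3.41 + €2.86 + €1.26 + €2.81 = €10.34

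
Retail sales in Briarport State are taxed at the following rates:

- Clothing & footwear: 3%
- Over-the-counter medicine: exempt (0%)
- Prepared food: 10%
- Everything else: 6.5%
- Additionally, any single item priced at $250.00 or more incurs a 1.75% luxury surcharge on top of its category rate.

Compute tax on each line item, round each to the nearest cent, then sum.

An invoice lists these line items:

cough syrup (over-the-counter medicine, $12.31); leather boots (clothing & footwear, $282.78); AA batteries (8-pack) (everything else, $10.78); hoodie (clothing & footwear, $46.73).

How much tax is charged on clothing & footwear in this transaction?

Leather boots $282.78: clothing & footwear → 3% + 1.75% surcharge = 4.75% → $13.43
Hoodie $46.73: clothing & footwear → 3% → $1.40
Tax on clothing & footwear = $13.43 + $1.40 = $14.83

$14.83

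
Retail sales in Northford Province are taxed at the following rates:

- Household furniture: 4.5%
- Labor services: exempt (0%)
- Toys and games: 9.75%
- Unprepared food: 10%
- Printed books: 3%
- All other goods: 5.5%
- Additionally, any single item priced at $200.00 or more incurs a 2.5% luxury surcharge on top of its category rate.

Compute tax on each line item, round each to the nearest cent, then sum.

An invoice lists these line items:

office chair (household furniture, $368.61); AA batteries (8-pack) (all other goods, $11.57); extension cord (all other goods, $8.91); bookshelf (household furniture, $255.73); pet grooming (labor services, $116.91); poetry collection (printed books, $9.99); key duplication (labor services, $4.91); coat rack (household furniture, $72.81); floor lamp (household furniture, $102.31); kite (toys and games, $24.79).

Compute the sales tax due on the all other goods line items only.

AA batteries (8-pack) $11.57: all other goods → 5.5% → $0.64
Extension cord $8.91: all other goods → 5.5% → $0.49
Tax on all other goods = $0.64 + $0.49 = $1.13

$1.13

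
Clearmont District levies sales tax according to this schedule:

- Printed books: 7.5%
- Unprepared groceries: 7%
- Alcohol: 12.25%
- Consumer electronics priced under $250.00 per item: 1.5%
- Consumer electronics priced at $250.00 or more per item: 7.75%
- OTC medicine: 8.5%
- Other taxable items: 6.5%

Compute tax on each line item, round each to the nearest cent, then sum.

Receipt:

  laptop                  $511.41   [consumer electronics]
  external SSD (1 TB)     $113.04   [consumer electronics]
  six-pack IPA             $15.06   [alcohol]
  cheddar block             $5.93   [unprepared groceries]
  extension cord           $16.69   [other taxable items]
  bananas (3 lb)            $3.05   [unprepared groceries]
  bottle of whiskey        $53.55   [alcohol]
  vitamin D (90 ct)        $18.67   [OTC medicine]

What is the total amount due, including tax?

Laptop $511.41: consumer electronics, $250.00 or more → 7.75% → $39.63
External SSD (1 TB) $113.04: consumer electronics, under $250.00 → 1.5% → $1.70
Six-pack IPA $15.06: alcohol → 12.25% → $1.84
Cheddar block $5.93: unprepared groceries → 7% → $0.42
Extension cord $16.69: other taxable items → 6.5% → $1.08
Bananas (3 lb) $3.05: unprepared groceries → 7% → $0.21
Bottle of whiskey $53.55: alcohol → 12.25% → $6.56
Vitamin D (90 ct) $18.67: OTC medicine → 8.5% → $1.59
Subtotal = $737.40; tax = $53.03; total due = $790.43

$790.43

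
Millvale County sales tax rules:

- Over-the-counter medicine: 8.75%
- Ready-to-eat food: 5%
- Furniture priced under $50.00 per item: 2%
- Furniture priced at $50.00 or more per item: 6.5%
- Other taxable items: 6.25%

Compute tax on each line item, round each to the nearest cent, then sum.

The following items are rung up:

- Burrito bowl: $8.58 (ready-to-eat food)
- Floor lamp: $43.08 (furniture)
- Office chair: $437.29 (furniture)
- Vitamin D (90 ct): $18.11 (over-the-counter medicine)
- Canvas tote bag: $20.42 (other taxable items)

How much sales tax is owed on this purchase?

Burrito bowl $8.58: ready-to-eat food → 5% → $0.43
Floor lamp $43.08: furniture, under $50.00 → 2% → $0.86
Office chair $437.29: furniture, $50.00 or more → 6.5% → $28.42
Vitamin D (90 ct) $18.11: over-the-counter medicine → 8.75% → $1.58
Canvas tote bag $20.42: other taxable items → 6.25% → $1.28
Total tax = $0.43 + $0.86 + $28.42 + $1.58 + $1.28 = $32.57

$32.57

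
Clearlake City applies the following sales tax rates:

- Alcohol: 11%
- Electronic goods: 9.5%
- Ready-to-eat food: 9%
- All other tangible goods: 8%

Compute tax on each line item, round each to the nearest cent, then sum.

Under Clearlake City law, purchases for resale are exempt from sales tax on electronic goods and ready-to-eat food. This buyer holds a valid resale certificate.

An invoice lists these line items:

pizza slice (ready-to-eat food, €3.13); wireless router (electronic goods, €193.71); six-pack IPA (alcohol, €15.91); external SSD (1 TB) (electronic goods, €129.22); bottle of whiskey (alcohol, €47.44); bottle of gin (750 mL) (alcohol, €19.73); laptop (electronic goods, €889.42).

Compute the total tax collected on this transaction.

Pizza slice €3.13: ready-to-eat food, buyer-exempt → 0% → €0.00
Wireless router €193.71: electronic goods, buyer-exempt → 0% → €0.00
Six-pack IPA €15.91: alcohol → 11% → €1.75
External SSD (1 TB) €129.22: electronic goods, buyer-exempt → 0% → €0.00
Bottle of whiskey €47.44: alcohol → 11% → €5.22
Bottle of gin (750 mL) €19.73: alcohol → 11% → €2.17
Laptop €889.42: electronic goods, buyer-exempt → 0% → €0.00
Total tax = €1.75 + €5.22 + €2.17 = €9.14

€9.14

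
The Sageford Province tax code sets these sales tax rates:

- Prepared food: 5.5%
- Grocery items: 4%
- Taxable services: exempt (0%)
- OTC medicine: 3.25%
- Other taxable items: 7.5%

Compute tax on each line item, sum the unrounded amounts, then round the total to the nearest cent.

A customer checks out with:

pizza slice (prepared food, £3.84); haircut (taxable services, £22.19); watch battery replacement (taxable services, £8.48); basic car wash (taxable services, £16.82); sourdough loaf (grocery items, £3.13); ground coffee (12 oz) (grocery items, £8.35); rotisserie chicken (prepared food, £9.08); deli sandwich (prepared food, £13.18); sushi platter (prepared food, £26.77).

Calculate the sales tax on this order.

Pizza slice £3.84: prepared food → 5.5% → £0.2112
Haircut £22.19: taxable services → 0% → £0.00
Watch battery replacement £8.48: taxable services → 0% → £0.00
Basic car wash £16.82: taxable services → 0% → £0.00
Sourdough loaf £3.13: grocery items → 4% → £0.1252
Ground coffee (12 oz) £8.35: grocery items → 4% → £0.334
Rotisserie chicken £9.08: prepared food → 5.5% → £0.4994
Deli sandwich £13.18: prepared food → 5.5% → £0.7249
Sushi platter £26.77: prepared food → 5.5% → £1.47235
Unrounded tax sum = £3.36705 → £3.37

£3.37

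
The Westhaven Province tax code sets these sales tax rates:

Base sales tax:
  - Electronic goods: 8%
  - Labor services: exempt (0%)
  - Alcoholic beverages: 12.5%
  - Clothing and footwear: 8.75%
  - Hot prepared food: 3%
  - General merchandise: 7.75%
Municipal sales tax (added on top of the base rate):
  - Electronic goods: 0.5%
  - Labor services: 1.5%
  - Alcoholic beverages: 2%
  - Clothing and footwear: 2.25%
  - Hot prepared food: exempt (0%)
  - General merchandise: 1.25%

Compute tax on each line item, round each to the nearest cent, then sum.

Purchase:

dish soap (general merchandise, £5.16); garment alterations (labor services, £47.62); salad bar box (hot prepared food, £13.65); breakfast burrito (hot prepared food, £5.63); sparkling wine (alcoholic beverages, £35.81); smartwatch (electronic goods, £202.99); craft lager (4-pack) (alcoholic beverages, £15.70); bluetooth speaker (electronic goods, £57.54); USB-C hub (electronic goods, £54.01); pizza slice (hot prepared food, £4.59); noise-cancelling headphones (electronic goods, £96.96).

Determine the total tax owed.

Dish soap £5.16: general merchandise → 7.75% + 1.25% municipal = 9% → £0.46
Garment alterations £47.62: labor services → 0% + 1.5% municipal = 1.5% → £0.71
Salad bar box £13.65: hot prepared food → 3% + 0% municipal = 3% → £0.41
Breakfast burrito £5.63: hot prepared food → 3% + 0% municipal = 3% → £0.17
Sparkling wine £35.81: alcoholic beverages → 12.5% + 2% municipal = 14.5% → £5.19
Smartwatch £202.99: electronic goods → 8% + 0.5% municipal = 8.5% → £17.25
Craft lager (4-pack) £15.70: alcoholic beverages → 12.5% + 2% municipal = 14.5% → £2.28
Bluetooth speaker £57.54: electronic goods → 8% + 0.5% municipal = 8.5% → £4.89
USB-C hub £54.01: electronic goods → 8% + 0.5% municipal = 8.5% → £4.59
Pizza slice £4.59: hot prepared food → 3% + 0% municipal = 3% → £0.14
Noise-cancelling headphones £96.96: electronic goods → 8% + 0.5% municipal = 8.5% → £8.24
Total tax = £0.46 + £0.71 + £0.41 + £0.17 + £5.19 + £17.25 + £2.28 + £4.89 + £4.59 + £0.14 + £8.24 = £44.33

£44.33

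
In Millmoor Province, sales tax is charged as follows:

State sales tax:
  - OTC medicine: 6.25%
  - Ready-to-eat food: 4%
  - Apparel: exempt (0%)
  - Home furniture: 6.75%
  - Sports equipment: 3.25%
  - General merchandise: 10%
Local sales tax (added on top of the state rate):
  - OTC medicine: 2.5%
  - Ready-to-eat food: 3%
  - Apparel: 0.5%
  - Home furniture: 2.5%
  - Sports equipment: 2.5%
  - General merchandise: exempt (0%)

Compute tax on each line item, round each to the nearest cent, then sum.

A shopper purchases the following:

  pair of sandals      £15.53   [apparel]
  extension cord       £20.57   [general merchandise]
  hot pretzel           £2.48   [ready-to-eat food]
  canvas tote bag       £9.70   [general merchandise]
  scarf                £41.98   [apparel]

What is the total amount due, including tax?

Pair of sandals £15.53: apparel → 0% + 0.5% local = 0.5% → £0.08
Extension cord £20.57: general merchandise → 10% + 0% local = 10% → £2.06
Hot pretzel £2.48: ready-to-eat food → 4% + 3% local = 7% → £0.17
Canvas tote bag £9.70: general merchandise → 10% + 0% local = 10% → £0.97
Scarf £41.98: apparel → 0% + 0.5% local = 0.5% → £0.21
Subtotal = £90.26; tax = £3.49; total due = £93.75

£93.75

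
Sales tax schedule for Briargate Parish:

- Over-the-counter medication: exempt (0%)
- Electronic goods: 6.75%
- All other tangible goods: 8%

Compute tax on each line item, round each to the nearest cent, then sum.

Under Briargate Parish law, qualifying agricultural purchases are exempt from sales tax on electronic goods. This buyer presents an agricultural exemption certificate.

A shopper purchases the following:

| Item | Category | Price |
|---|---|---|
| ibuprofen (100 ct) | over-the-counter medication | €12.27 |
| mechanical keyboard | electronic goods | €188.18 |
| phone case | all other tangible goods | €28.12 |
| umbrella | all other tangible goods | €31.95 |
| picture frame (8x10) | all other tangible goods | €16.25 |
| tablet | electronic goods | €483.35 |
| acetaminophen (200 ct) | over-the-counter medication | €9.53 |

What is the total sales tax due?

€6.11

Ibuprofen (100 ct) €12.27: over-the-counter medication → 0% → €0.00
Mechanical keyboard €188.18: electronic goods, buyer-exempt → 0% → €0.00
Phone case €28.12: all other tangible goods → 8% → €2.25
Umbrella €31.95: all other tangible goods → 8% → €2.56
Picture frame (8x10) €16.25: all other tangible goods → 8% → €1.30
Tablet €483.35: electronic goods, buyer-exempt → 0% → €0.00
Acetaminophen (200 ct) €9.53: over-the-counter medication → 0% → €0.00
Total tax = €2.25 + €2.56 + €1.30 = €6.11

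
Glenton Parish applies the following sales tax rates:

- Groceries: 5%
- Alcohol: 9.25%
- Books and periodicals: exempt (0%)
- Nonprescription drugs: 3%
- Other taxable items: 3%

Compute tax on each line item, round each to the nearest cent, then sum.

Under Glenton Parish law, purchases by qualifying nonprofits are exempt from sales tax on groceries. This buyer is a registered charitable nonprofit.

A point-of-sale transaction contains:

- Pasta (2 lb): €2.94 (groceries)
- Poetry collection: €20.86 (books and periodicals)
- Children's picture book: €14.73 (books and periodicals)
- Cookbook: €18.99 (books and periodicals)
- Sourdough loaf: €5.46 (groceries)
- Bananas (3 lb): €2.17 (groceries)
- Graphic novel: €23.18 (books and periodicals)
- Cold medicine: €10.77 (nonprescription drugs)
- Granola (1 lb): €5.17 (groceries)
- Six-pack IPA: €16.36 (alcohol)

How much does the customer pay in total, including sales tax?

€122.46

Pasta (2 lb) €2.94: groceries, buyer-exempt → 0% → €0.00
Poetry collection €20.86: books and periodicals → 0% → €0.00
Children's picture book €14.73: books and periodicals → 0% → €0.00
Cookbook €18.99: books and periodicals → 0% → €0.00
Sourdough loaf €5.46: groceries, buyer-exempt → 0% → €0.00
Bananas (3 lb) €2.17: groceries, buyer-exempt → 0% → €0.00
Graphic novel €23.18: books and periodicals → 0% → €0.00
Cold medicine €10.77: nonprescription drugs → 3% → €0.32
Granola (1 lb) €5.17: groceries, buyer-exempt → 0% → €0.00
Six-pack IPA €16.36: alcohol → 9.25% → €1.51
Subtotal = €120.63; tax = €1.83; total due = €122.46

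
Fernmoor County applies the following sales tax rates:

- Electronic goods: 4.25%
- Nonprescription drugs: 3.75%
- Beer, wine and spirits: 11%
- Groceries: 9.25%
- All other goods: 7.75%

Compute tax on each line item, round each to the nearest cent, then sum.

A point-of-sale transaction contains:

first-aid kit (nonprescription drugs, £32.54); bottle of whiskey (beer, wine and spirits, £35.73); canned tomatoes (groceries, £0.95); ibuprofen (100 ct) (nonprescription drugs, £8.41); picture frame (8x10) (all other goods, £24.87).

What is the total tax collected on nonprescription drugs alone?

First-aid kit £32.54: nonprescription drugs → 3.75% → £1.22
Ibuprofen (100 ct) £8.41: nonprescription drugs → 3.75% → £0.32
Tax on nonprescription drugs = £1.22 + £0.32 = £1.54

£1.54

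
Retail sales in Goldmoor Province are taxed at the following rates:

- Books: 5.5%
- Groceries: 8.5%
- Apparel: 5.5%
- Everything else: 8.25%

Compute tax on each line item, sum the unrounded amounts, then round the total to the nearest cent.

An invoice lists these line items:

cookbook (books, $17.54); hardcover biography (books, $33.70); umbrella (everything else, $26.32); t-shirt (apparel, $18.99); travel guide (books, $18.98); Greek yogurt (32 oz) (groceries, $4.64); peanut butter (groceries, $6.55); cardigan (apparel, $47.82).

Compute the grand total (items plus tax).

$185.20

Cookbook $17.54: books → 5.5% → $0.9647
Hardcover biography $33.70: books → 5.5% → $1.8535
Umbrella $26.32: everything else → 8.25% → $2.1714
T-shirt $18.99: apparel → 5.5% → $1.04445
Travel guide $18.98: books → 5.5% → $1.0439
Greek yogurt (32 oz) $4.64: groceries → 8.5% → $0.3944
Peanut butter $6.55: groceries → 8.5% → $0.55675
Cardigan $47.82: apparel → 5.5% → $2.6301
Subtotal = $174.54; unrounded tax = $10.6592 → $10.66; total due = $185.20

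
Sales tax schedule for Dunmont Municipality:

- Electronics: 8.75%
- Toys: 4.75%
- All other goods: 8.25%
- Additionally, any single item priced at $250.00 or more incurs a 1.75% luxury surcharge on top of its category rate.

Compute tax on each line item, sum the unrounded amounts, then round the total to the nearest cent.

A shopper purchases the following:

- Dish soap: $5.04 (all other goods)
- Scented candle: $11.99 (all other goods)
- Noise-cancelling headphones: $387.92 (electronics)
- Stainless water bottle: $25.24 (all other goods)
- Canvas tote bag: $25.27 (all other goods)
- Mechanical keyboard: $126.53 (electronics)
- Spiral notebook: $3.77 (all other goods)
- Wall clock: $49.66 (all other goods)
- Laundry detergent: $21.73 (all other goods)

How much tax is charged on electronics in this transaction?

$51.80

Noise-cancelling headphones $387.92: electronics → 8.75% + 1.75% surcharge = 10.5% → $40.7316
Mechanical keyboard $126.53: electronics → 8.75% → $11.071375
Tax on electronics: unrounded sum = $51.802975 → $51.80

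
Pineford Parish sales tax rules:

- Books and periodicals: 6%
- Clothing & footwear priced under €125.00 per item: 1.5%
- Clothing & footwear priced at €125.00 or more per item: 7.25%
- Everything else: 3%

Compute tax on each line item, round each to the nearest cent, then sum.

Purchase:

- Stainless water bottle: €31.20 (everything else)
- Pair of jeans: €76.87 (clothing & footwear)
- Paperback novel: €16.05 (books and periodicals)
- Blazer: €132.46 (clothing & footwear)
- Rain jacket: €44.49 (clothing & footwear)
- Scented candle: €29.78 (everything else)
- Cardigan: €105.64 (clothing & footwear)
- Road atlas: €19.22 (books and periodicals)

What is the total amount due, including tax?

€472.65

Stainless water bottle €31.20: everything else → 3% → €0.94
Pair of jeans €76.87: clothing & footwear, under €125.00 → 1.5% → €1.15
Paperback novel €16.05: books and periodicals → 6% → €0.96
Blazer €132.46: clothing & footwear, €125.00 or more → 7.25% → €9.60
Rain jacket €44.49: clothing & footwear, under €125.00 → 1.5% → €0.67
Scented candle €29.78: everything else → 3% → €0.89
Cardigan €105.64: clothing & footwear, under €125.00 → 1.5% → €1.58
Road atlas €19.22: books and periodicals → 6% → €1.15
Subtotal = €455.71; tax = €16.94; total due = €472.65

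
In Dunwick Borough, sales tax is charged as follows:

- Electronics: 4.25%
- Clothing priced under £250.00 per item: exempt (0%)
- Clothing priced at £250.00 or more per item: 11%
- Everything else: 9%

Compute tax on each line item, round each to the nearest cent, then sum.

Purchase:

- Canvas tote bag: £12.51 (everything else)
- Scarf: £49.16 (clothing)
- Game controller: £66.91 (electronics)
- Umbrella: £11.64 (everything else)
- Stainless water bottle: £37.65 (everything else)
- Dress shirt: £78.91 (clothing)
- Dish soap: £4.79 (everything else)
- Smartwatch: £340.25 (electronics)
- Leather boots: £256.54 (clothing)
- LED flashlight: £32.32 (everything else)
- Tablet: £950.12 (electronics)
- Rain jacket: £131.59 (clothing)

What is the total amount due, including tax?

£2067.20

Canvas tote bag £12.51: everything else → 9% → £1.13
Scarf £49.16: clothing, under £250.00 → 0% → £0.00
Game controller £66.91: electronics → 4.25% → £2.84
Umbrella £11.64: everything else → 9% → £1.05
Stainless water bottle £37.65: everything else → 9% → £3.39
Dress shirt £78.91: clothing, under £250.00 → 0% → £0.00
Dish soap £4.79: everything else → 9% → £0.43
Smartwatch £340.25: electronics → 4.25% → £14.46
Leather boots £256.54: clothing, £250.00 or more → 11% → £28.22
LED flashlight £32.32: everything else → 9% → £2.91
Tablet £950.12: electronics → 4.25% → £40.38
Rain jacket £131.59: clothing, under £250.00 → 0% → £0.00
Subtotal = £1972.39; tax = £94.81; total due = £2067.20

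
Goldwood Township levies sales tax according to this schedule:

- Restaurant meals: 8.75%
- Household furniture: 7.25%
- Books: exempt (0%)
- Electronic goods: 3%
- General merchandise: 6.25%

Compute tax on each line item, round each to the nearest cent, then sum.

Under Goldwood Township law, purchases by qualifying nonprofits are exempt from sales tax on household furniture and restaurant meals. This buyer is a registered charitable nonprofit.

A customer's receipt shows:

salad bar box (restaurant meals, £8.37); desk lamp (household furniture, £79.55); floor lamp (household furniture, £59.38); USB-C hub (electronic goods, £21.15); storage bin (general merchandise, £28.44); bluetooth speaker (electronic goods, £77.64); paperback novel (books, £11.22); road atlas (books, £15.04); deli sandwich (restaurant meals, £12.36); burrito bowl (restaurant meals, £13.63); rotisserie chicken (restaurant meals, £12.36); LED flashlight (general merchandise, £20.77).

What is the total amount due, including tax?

Salad bar box £8.37: restaurant meals, buyer-exempt → 0% → £0.00
Desk lamp £79.55: household furniture, buyer-exempt → 0% → £0.00
Floor lamp £59.38: household furniture, buyer-exempt → 0% → £0.00
USB-C hub £21.15: electronic goods → 3% → £0.63
Storage bin £28.44: general merchandise → 6.25% → £1.78
Bluetooth speaker £77.64: electronic goods → 3% → £2.33
Paperback novel £11.22: books → 0% → £0.00
Road atlas £15.04: books → 0% → £0.00
Deli sandwich £12.36: restaurant meals, buyer-exempt → 0% → £0.00
Burrito bowl £13.63: restaurant meals, buyer-exempt → 0% → £0.00
Rotisserie chicken £12.36: restaurant meals, buyer-exempt → 0% → £0.00
LED flashlight £20.77: general merchandise → 6.25% → £1.30
Subtotal = £359.91; tax = £6.04; total due = £365.95

£365.95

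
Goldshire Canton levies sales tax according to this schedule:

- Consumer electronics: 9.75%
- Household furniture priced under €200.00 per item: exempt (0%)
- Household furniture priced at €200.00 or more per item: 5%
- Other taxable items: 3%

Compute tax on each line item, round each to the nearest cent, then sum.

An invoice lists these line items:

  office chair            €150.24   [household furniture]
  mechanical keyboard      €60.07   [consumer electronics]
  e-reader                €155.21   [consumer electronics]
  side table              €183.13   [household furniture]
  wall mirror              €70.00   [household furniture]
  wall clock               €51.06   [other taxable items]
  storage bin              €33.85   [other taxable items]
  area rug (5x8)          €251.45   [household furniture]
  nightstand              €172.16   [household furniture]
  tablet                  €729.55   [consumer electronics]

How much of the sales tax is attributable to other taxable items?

€2.55

Wall clock €51.06: other taxable items → 3% → €1.53
Storage bin €33.85: other taxable items → 3% → €1.02
Tax on other taxable items = €1.53 + €1.02 = €2.55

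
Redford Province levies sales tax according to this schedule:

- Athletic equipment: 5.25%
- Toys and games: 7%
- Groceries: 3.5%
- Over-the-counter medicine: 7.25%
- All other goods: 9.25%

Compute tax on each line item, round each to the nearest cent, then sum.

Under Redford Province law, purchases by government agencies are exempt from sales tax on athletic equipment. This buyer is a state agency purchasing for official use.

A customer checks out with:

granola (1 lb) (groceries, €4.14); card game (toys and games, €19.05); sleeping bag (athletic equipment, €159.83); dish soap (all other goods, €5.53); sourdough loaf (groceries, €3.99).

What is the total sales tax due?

Granola (1 lb) €4.14: groceries → 3.5% → €0.14
Card game €19.05: toys and games → 7% → €1.33
Sleeping bag €159.83: athletic equipment, buyer-exempt → 0% → €0.00
Dish soap €5.53: all other goods → 9.25% → €0.51
Sourdough loaf €3.99: groceries → 3.5% → €0.14
Total tax = €0.14 + €1.33 + €0.51 + €0.14 = €2.12

€2.12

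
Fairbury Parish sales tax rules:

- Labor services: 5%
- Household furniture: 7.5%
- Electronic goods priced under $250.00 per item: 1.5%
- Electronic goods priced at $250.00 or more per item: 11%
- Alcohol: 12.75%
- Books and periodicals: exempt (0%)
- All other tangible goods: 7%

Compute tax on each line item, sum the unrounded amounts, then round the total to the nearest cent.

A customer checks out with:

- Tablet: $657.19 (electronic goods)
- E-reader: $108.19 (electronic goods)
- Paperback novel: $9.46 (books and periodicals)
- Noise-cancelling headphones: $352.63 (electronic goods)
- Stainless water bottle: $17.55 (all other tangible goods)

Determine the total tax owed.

Tablet $657.19: electronic goods, $250.00 or more → 11% → $72.2909
E-reader $108.19: electronic goods, under $250.00 → 1.5% → $1.62285
Paperback novel $9.46: books and periodicals → 0% → $0.00
Noise-cancelling headphones $352.63: electronic goods, $250.00 or more → 11% → $38.7893
Stainless water bottle $17.55: all other tangible goods → 7% → $1.2285
Unrounded tax sum = $113.93155 → $113.93

$113.93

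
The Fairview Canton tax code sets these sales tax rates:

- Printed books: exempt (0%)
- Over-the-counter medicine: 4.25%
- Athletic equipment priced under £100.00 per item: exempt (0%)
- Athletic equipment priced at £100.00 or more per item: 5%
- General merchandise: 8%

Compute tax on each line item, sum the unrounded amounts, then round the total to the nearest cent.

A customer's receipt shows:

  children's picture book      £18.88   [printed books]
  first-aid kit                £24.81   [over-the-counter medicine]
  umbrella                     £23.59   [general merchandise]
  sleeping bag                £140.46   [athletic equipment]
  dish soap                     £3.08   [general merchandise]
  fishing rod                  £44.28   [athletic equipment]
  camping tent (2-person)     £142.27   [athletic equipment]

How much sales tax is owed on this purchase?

Children's picture book £18.88: printed books → 0% → £0.00
First-aid kit £24.81: over-the-counter medicine → 4.25% → £1.054425
Umbrella £23.59: general merchandise → 8% → £1.8872
Sleeping bag £140.46: athletic equipment, £100.00 or more → 5% → £7.023
Dish soap £3.08: general merchandise → 8% → £0.2464
Fishing rod £44.28: athletic equipment, under £100.00 → 0% → £0.00
Camping tent (2-person) £142.27: athletic equipment, £100.00 or more → 5% → £7.1135
Unrounded tax sum = £17.324525 → £17.32

£17.32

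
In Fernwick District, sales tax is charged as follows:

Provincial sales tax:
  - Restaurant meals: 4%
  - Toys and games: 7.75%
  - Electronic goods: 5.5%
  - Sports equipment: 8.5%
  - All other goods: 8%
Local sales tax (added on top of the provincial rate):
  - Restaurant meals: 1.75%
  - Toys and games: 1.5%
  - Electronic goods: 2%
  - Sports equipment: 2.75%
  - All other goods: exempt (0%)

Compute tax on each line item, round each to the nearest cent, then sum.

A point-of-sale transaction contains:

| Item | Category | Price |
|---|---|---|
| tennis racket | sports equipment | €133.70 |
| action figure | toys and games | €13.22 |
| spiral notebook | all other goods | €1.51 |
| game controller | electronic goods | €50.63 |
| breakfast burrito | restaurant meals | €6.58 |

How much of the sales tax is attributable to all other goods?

€0.12

Spiral notebook €1.51: all other goods → 8% + 0% local = 8% → €0.12
Tax on all other goods = €0.12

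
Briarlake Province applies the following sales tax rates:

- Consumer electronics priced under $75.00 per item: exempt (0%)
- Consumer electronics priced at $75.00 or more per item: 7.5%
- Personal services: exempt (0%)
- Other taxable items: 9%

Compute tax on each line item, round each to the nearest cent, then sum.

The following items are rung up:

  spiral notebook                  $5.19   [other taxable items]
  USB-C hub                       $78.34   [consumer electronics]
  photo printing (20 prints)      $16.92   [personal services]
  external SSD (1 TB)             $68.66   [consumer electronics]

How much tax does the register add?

$6.35

Spiral notebook $5.19: other taxable items → 9% → $0.47
USB-C hub $78.34: consumer electronics, $75.00 or more → 7.5% → $5.88
Photo printing (20 prints) $16.92: personal services → 0% → $0.00
External SSD (1 TB) $68.66: consumer electronics, under $75.00 → 0% → $0.00
Total tax = $0.47 + $5.88 = $6.35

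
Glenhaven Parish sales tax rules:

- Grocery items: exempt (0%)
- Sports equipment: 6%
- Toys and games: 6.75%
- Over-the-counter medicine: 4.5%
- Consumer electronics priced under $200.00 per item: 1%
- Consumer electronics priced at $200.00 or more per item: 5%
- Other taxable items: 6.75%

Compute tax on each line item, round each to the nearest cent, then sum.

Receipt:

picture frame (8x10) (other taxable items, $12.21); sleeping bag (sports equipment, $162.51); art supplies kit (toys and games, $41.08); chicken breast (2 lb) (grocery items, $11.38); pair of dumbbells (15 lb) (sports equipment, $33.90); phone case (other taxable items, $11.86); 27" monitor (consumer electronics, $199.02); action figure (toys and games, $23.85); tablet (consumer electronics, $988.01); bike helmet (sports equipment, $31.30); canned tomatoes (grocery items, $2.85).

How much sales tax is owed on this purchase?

$71.05

Picture frame (8x10) $12.21: other taxable items → 6.75% → $0.82
Sleeping bag $162.51: sports equipment → 6% → $9.75
Art supplies kit $41.08: toys and games → 6.75% → $2.77
Chicken breast (2 lb) $11.38: grocery items → 0% → $0.00
Pair of dumbbells (15 lb) $33.90: sports equipment → 6% → $2.03
Phone case $11.86: other taxable items → 6.75% → $0.80
27" monitor $199.02: consumer electronics, under $200.00 → 1% → $1.99
Action figure $23.85: toys and games → 6.75% → $1.61
Tablet $988.01: consumer electronics, $200.00 or more → 5% → $49.40
Bike helmet $31.30: sports equipment → 6% → $1.88
Canned tomatoes $2.85: grocery items → 0% → $0.00
Total tax = $0.82 + $9.75 + $2.77 + $2.03 + $0.80 + $1.99 + $1.61 + $49.40 + $1.88 = $71.05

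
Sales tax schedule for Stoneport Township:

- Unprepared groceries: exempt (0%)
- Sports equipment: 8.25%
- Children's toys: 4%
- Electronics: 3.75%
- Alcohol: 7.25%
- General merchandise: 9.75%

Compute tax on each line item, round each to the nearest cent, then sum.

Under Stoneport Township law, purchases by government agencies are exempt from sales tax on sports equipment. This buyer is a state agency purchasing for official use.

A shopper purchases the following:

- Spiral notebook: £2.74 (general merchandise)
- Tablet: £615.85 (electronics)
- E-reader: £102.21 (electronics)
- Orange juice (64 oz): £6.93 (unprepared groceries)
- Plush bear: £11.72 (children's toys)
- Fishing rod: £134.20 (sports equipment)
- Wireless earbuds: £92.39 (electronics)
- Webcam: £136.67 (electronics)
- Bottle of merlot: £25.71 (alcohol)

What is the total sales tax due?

£38.11

Spiral notebook £2.74: general merchandise → 9.75% → £0.27
Tablet £615.85: electronics → 3.75% → £23.09
E-reader £102.21: electronics → 3.75% → £3.83
Orange juice (64 oz) £6.93: unprepared groceries → 0% → £0.00
Plush bear £11.72: children's toys → 4% → £0.47
Fishing rod £134.20: sports equipment, buyer-exempt → 0% → £0.00
Wireless earbuds £92.39: electronics → 3.75% → £3.46
Webcam £136.67: electronics → 3.75% → £5.13
Bottle of merlot £25.71: alcohol → 7.25% → £1.86
Total tax = £0.27 + £23.09 + £3.83 + £0.47 + £3.46 + £5.13 + £1.86 = £38.11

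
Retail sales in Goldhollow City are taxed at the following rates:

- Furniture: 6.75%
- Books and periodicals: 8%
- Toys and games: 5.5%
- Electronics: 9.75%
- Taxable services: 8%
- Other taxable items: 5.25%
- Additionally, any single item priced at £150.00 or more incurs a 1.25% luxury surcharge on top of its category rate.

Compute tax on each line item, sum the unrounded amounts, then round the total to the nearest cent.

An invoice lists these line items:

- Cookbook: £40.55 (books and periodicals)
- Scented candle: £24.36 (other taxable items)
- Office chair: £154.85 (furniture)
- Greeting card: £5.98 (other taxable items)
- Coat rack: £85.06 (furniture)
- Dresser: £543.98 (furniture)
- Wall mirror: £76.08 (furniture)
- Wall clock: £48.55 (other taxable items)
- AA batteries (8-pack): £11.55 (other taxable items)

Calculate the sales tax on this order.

Cookbook £40.55: books and periodicals → 8% → £3.244
Scented candle £24.36: other taxable items → 5.25% → £1.2789
Office chair £154.85: furniture → 6.75% + 1.25% surcharge = 8% → £12.388
Greeting card £5.98: other taxable items → 5.25% → £0.31395
Coat rack £85.06: furniture → 6.75% → £5.74155
Dresser £543.98: furniture → 6.75% + 1.25% surcharge = 8% → £43.5184
Wall mirror £76.08: furniture → 6.75% → £5.1354
Wall clock £48.55: other taxable items → 5.25% → £2.548875
AA batteries (8-pack) £11.55: other taxable items → 5.25% → £0.606375
Unrounded tax sum = £74.77545 → £74.78

£74.78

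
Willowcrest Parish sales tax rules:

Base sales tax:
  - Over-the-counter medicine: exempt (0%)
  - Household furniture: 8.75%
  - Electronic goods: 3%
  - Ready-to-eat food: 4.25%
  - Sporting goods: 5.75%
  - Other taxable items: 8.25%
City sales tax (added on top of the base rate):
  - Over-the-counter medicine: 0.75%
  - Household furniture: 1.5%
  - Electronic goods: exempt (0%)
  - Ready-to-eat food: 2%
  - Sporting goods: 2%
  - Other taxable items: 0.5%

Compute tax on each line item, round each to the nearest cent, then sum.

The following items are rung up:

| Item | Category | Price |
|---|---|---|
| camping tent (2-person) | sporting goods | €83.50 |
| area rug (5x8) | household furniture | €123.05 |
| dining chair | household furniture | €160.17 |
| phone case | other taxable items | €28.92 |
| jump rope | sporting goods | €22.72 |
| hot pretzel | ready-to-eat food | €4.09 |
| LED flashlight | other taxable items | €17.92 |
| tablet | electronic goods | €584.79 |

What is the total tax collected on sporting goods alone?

€8.23

Camping tent (2-person) €83.50: sporting goods → 5.75% + 2% city = 7.75% → €6.47
Jump rope €22.72: sporting goods → 5.75% + 2% city = 7.75% → €1.76
Tax on sporting goods = €6.47 + €1.76 = €8.23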